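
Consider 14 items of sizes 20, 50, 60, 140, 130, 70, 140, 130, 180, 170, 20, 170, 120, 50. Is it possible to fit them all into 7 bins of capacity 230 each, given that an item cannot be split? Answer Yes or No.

No

Total = 1450; ⌈1450/230⌉ = 7.
8 items each exceed half the capacity and cannot share a bin, forcing at least 8 bins.
At least 8 bins are required, but only 7 are allowed.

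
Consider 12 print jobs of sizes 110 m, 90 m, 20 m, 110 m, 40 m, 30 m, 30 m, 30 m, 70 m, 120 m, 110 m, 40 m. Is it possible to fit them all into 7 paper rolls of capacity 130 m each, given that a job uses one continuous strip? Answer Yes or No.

Yes

A valid assignment using 7 paper rolls:
  roll 1: 120 = 120
  roll 2: 110 + 20 = 130
  roll 3: 110 = 110
  roll 4: 110 = 110
  roll 5: 90 + 40 = 130
  roll 6: 70 + 40 = 110
  roll 7: 30 + 30 + 30 = 90
Every load is within 130 m, so 7 paper rolls suffice.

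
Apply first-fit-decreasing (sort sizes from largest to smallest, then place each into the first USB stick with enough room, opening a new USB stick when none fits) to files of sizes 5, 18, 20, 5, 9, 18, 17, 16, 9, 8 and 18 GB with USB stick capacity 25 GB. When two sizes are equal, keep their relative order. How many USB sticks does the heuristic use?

7

Sorted descending: 20, 18, 18, 18, 17, 16, 9, 9, 8, 5, 5.
  20 → USB stick 1 (new)  [load 20/25]
  18 → USB stick 2 (new)  [load 18/25]
  18 → USB stick 3 (new)  [load 18/25]
  18 → USB stick 4 (new)  [load 18/25]
  17 → USB stick 5 (new)  [load 17/25]
  16 → USB stick 6 (new)  [load 16/25]
  9 → USB stick 6  [load 25/25]
  9 → USB stick 7 (new)  [load 9/25]
  8 → USB stick 5  [load 25/25]
  5 → USB stick 1  [load 25/25]
  5 → USB stick 2  [load 23/25]
7 USB sticks opened.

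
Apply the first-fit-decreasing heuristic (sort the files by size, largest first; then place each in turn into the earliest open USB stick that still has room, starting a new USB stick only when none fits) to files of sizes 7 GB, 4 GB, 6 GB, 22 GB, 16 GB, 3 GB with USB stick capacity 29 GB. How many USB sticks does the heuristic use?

2

Sorted descending: 22, 16, 7, 6, 4, 3.
  22 → USB stick 1 (new)  [load 22/29]
  16 → USB stick 2 (new)  [load 16/29]
  7 → USB stick 1  [load 29/29]
  6 → USB stick 2  [load 22/29]
  4 → USB stick 2  [load 26/29]
  3 → USB stick 2  [load 29/29]
2 USB sticks opened.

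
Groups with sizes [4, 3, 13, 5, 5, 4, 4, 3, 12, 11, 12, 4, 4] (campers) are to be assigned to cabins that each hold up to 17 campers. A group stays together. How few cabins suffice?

Total = 13 + 12 + 12 + 11 + 5 + 5 + 4 + 4 + 4 + 4 + 4 + 3 + 3 = 84 campers.
Lower bound: ⌈84/17⌉ = 5 cabins.
A packing using 5 cabins:
  cabin 1: 13 + 4 = 17
  cabin 2: 12 + 5 = 17
  cabin 3: 12 + 5 = 17
  cabin 4: 11 + 3 + 3 = 17
  cabin 5: 4 + 4 + 4 + 4 = 16
This matches the lower bound, so 5 is optimal.

5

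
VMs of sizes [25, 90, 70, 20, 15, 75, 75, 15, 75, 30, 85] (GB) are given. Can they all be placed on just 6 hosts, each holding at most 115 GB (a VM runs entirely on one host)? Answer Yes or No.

A valid assignment using 6 hosts:
  host 1: 90 + 25 = 115
  host 2: 85 + 30 = 115
  host 3: 75 + 20 + 15 = 110
  host 4: 75 + 15 = 90
  host 5: 75 = 75
  host 6: 70 = 70
Every load is within 115 GB, so 6 hosts suffice.

Yes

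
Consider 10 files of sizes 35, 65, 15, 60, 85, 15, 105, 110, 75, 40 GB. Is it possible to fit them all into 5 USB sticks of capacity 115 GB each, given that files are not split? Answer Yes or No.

No

Total = 605 GB; ⌈605/115⌉ = 6.
At least 6 USB sticks are required, but only 5 are allowed.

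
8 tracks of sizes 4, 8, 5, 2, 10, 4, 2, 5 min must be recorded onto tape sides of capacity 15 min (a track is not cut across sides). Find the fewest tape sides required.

Total = 10 + 8 + 5 + 5 + 4 + 4 + 2 + 2 = 40 min.
Lower bound: ⌈40/15⌉ = 3 tape sides.
A packing using 3 tape sides:
  side 1: 10 + 5 = 15
  side 2: 8 + 5 + 2 = 15
  side 3: 4 + 4 + 2 = 10
This matches the lower bound, so 3 is optimal.

3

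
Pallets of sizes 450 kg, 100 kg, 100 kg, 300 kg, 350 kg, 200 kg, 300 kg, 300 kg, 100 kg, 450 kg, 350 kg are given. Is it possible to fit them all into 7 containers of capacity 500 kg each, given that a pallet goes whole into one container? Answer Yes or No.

A valid assignment using 7 containers:
  container 1: 450 = 450
  container 2: 450 = 450
  container 3: 350 + 100 = 450
  container 4: 350 + 100 = 450
  container 5: 300 + 200 = 500
  container 6: 300 + 100 = 400
  container 7: 300 = 300
Every load is within 500 kg, so 7 containers suffice.

Yes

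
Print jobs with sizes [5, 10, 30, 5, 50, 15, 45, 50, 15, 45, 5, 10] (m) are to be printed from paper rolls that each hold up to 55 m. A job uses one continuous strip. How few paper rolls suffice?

Total = 50 + 50 + 45 + 45 + 30 + 15 + 15 + 10 + 10 + 5 + 5 + 5 = 285 m.
Lower bound: ⌈285/55⌉ = 6 paper rolls.
A packing using 6 paper rolls:
  roll 1: 50 + 5 = 55
  roll 2: 50 + 5 = 55
  roll 3: 45 + 10 = 55
  roll 4: 45 + 10 = 55
  roll 5: 30 + 15 + 5 = 50
  roll 6: 15 = 15
This matches the lower bound, so 6 is optimal.

6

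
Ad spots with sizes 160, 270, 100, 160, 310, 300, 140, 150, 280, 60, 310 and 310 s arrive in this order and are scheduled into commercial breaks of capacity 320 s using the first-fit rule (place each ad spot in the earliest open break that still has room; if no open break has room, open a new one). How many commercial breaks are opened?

9

  160 → break 1 (new)  [load 160/320]
  270 → break 2 (new)  [load 270/320]
  100 → break 1  [load 260/320]
  160 → break 3 (new)  [load 160/320]
  310 → break 4 (new)  [load 310/320]
  300 → break 5 (new)  [load 300/320]
  140 → break 3  [load 300/320]
  150 → break 6 (new)  [load 150/320]
  280 → break 7 (new)  [load 280/320]
  60 → break 1  [load 320/320]
  310 → break 8 (new)  [load 310/320]
  310 → break 9 (new)  [load 310/320]
9 commercial breaks opened.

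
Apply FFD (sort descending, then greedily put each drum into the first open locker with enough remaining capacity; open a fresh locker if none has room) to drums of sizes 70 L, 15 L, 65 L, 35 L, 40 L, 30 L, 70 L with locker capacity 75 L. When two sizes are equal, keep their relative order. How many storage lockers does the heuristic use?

5

Sorted descending: 70, 70, 65, 40, 35, 30, 15.
  70 → locker 1 (new)  [load 70/75]
  70 → locker 2 (new)  [load 70/75]
  65 → locker 3 (new)  [load 65/75]
  40 → locker 4 (new)  [load 40/75]
  35 → locker 4  [load 75/75]
  30 → locker 5 (new)  [load 30/75]
  15 → locker 5  [load 45/75]
5 storage lockers opened.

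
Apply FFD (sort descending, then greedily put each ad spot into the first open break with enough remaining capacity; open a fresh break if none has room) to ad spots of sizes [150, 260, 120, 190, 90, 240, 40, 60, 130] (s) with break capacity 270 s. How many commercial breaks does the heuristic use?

5

Sorted descending: 260, 240, 190, 150, 130, 120, 90, 60, 40.
  260 → break 1 (new)  [load 260/270]
  240 → break 2 (new)  [load 240/270]
  190 → break 3 (new)  [load 190/270]
  150 → break 4 (new)  [load 150/270]
  130 → break 5 (new)  [load 130/270]
  120 → break 4  [load 270/270]
  90 → break 5  [load 220/270]
  60 → break 3  [load 250/270]
  40 → break 5  [load 260/270]
5 commercial breaks opened.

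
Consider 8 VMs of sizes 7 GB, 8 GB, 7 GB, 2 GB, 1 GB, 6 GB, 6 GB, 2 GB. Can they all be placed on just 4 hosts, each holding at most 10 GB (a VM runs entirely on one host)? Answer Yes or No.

No

Total = 39 GB; ⌈39/10⌉ = 4.
5 VMs each exceed half the capacity and cannot share a host, forcing at least 5 hosts.
At least 5 hosts are required, but only 4 are allowed.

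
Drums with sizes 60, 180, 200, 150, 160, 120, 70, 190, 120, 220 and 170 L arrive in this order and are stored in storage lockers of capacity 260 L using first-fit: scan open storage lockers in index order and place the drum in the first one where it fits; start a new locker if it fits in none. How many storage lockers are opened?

8

  60 → locker 1 (new)  [load 60/260]
  180 → locker 1  [load 240/260]
  200 → locker 2 (new)  [load 200/260]
  150 → locker 3 (new)  [load 150/260]
  160 → locker 4 (new)  [load 160/260]
  120 → locker 5 (new)  [load 120/260]
  70 → locker 3  [load 220/260]
  190 → locker 6 (new)  [load 190/260]
  120 → locker 5  [load 240/260]
  220 → locker 7 (new)  [load 220/260]
  170 → locker 8 (new)  [load 170/260]
8 storage lockers opened.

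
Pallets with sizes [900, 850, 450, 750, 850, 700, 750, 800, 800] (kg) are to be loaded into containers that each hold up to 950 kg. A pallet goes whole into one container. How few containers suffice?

9

Total = 900 + 850 + 850 + 800 + 800 + 750 + 750 + 700 + 450 = 6850 kg.
Lower bound: ⌈6850/950⌉ = 8 containers.
A packing using 9 containers:
  container 1: 900 = 900
  container 2: 850 = 850
  container 3: 850 = 850
  container 4: 800 = 800
  container 5: 800 = 800
  container 6: 750 = 750
  container 7: 750 = 750
  container 8: 700 = 700
  container 9: 450 = 450
No arrangement into 8 containers stays within capacity, so 9 is optimal.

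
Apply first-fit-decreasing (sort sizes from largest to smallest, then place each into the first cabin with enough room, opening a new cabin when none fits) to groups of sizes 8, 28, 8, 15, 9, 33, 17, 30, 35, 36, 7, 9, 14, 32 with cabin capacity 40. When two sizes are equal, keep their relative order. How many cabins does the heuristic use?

8

Sorted descending: 36, 35, 33, 32, 30, 28, 17, 15, 14, 9, 9, 8, 8, 7.
  36 → cabin 1 (new)  [load 36/40]
  35 → cabin 2 (new)  [load 35/40]
  33 → cabin 3 (new)  [load 33/40]
  32 → cabin 4 (new)  [load 32/40]
  30 → cabin 5 (new)  [load 30/40]
  28 → cabin 6 (new)  [load 28/40]
  17 → cabin 7 (new)  [load 17/40]
  15 → cabin 7  [load 32/40]
  14 → cabin 8 (new)  [load 14/40]
  9 → cabin 5  [load 39/40]
  9 → cabin 6  [load 37/40]
  8 → cabin 4  [load 40/40]
  8 → cabin 7  [load 40/40]
  7 → cabin 3  [load 40/40]
8 cabins opened.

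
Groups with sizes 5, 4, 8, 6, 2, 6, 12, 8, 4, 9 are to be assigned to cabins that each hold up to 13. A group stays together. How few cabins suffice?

6

Total = 12 + 9 + 8 + 8 + 6 + 6 + 5 + 4 + 4 + 2 = 64.
Lower bound: ⌈64/13⌉ = 5 cabins.
A packing using 6 cabins:
  cabin 1: 12 = 12
  cabin 2: 9 + 4 = 13
  cabin 3: 8 + 5 = 13
  cabin 4: 8 + 4 = 12
  cabin 5: 6 + 6 = 12
  cabin 6: 2 = 2
No arrangement into 5 cabins stays within capacity, so 6 is optimal.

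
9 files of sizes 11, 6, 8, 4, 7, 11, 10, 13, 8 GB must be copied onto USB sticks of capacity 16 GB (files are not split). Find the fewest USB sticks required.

6

Total = 13 + 11 + 11 + 10 + 8 + 8 + 7 + 6 + 4 = 78 GB.
Lower bound: ⌈78/16⌉ = 5 USB sticks.
A packing using 6 USB sticks:
  USB stick 1: 13 = 13
  USB stick 2: 11 + 4 = 15
  USB stick 3: 11 = 11
  USB stick 4: 10 + 6 = 16
  USB stick 5: 8 + 8 = 16
  USB stick 6: 7 = 7
No arrangement into 5 USB sticks stays within capacity, so 6 is optimal.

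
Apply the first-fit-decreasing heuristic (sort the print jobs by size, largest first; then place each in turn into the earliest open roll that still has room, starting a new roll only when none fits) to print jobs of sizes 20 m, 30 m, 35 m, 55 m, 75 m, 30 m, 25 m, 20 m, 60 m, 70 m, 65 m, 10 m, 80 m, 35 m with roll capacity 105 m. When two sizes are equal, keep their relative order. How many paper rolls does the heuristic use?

6

Sorted descending: 80, 75, 70, 65, 60, 55, 35, 35, 30, 30, 25, 20, 20, 10.
  80 → roll 1 (new)  [load 80/105]
  75 → roll 2 (new)  [load 75/105]
  70 → roll 3 (new)  [load 70/105]
  65 → roll 4 (new)  [load 65/105]
  60 → roll 5 (new)  [load 60/105]
  55 → roll 6 (new)  [load 55/105]
  35 → roll 3  [load 105/105]
  35 → roll 4  [load 100/105]
  30 → roll 2  [load 105/105]
  30 → roll 5  [load 90/105]
  25 → roll 1  [load 105/105]
  20 → roll 6  [load 75/105]
  20 → roll 6  [load 95/105]
  10 → roll 5  [load 100/105]
6 paper rolls opened.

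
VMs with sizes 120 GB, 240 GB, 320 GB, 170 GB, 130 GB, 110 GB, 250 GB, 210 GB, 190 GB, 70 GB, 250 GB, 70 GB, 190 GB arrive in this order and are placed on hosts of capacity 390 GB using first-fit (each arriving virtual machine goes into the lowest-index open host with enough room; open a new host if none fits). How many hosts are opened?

  120 → host 1 (new)  [load 120/390]
  240 → host 1  [load 360/390]
  320 → host 2 (new)  [load 320/390]
  170 → host 3 (new)  [load 170/390]
  130 → host 3  [load 300/390]
  110 → host 4 (new)  [load 110/390]
  250 → host 4  [load 360/390]
  210 → host 5 (new)  [load 210/390]
  190 → host 6 (new)  [load 190/390]
  70 → host 2  [load 390/390]
  250 → host 7 (new)  [load 250/390]
  70 → host 3  [load 370/390]
  190 → host 6  [load 380/390]
7 hosts opened.

7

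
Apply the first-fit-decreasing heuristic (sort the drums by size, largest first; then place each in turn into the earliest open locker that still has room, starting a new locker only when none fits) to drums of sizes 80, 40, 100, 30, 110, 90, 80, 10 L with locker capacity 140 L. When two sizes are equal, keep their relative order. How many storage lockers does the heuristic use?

Sorted descending: 110, 100, 90, 80, 80, 40, 30, 10.
  110 → locker 1 (new)  [load 110/140]
  100 → locker 2 (new)  [load 100/140]
  90 → locker 3 (new)  [load 90/140]
  80 → locker 4 (new)  [load 80/140]
  80 → locker 5 (new)  [load 80/140]
  40 → locker 2  [load 140/140]
  30 → locker 1  [load 140/140]
  10 → locker 3  [load 100/140]
5 storage lockers opened.

5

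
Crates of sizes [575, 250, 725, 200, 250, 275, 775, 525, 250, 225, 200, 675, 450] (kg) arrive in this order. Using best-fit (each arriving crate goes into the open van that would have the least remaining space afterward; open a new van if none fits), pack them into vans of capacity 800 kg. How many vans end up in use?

  575 → van 1 (new)  [load 575/800]
  250 → van 2 (new)  [load 250/800]
  725 → van 3 (new)  [load 725/800]
  200 → van 1  [load 775/800]
  250 → van 2  [load 500/800]
  275 → van 2  [load 775/800]
  775 → van 4 (new)  [load 775/800]
  525 → van 5 (new)  [load 525/800]
  250 → van 5  [load 775/800]
  225 → van 6 (new)  [load 225/800]
  200 → van 6  [load 425/800]
  675 → van 7 (new)  [load 675/800]
  450 → van 8 (new)  [load 450/800]
8 vans opened.

8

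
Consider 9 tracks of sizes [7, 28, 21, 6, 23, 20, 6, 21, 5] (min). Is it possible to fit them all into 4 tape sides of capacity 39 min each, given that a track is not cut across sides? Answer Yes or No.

Total = 137 min; ⌈137/39⌉ = 4.
5 tracks each exceed half the capacity and cannot share a side, forcing at least 5 tape sides.
At least 5 tape sides are required, but only 4 are allowed.

No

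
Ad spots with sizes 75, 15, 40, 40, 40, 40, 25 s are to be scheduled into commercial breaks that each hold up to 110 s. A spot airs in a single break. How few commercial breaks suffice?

3

Total = 75 + 40 + 40 + 40 + 40 + 25 + 15 = 275 s.
Lower bound: ⌈275/110⌉ = 3 commercial breaks.
A packing using 3 commercial breaks:
  break 1: 75 + 25 = 100
  break 2: 40 + 40 + 15 = 95
  break 3: 40 + 40 = 80
This matches the lower bound, so 3 is optimal.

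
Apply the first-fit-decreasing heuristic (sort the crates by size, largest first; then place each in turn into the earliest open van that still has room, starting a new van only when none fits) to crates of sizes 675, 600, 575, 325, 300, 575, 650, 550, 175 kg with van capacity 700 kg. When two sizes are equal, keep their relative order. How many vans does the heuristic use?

Sorted descending: 675, 650, 600, 575, 575, 550, 325, 300, 175.
  675 → van 1 (new)  [load 675/700]
  650 → van 2 (new)  [load 650/700]
  600 → van 3 (new)  [load 600/700]
  575 → van 4 (new)  [load 575/700]
  575 → van 5 (new)  [load 575/700]
  550 → van 6 (new)  [load 550/700]
  325 → van 7 (new)  [load 325/700]
  300 → van 7  [load 625/700]
  175 → van 8 (new)  [load 175/700]
8 vans opened.

8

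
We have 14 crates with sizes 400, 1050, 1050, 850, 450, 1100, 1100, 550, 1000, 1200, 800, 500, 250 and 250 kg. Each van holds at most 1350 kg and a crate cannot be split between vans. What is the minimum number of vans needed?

9

Total = 1200 + 1100 + 1100 + 1050 + 1050 + 1000 + 850 + 800 + 550 + 500 + 450 + 400 + 250 + 250 = 10550 kg.
Lower bound: ⌈10550/1350⌉ = 8 vans.
A packing using 9 vans:
  van 1: 1200 = 1200
  van 2: 1100 + 250 = 1350
  van 3: 1100 + 250 = 1350
  van 4: 1050 = 1050
  van 5: 1050 = 1050
  van 6: 1000 = 1000
  van 7: 850 + 500 = 1350
  van 8: 800 + 550 = 1350
  van 9: 450 + 400 = 850
No arrangement into 8 vans stays within capacity, so 9 is optimal.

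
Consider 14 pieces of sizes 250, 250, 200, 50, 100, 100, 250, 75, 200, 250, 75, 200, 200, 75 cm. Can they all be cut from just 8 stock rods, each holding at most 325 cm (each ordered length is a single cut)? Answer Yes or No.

Yes

A valid assignment using 8 stock rods:
  stock rod 1: 250 + 75 = 325
  stock rod 2: 250 + 75 = 325
  stock rod 3: 250 + 75 = 325
  stock rod 4: 250 + 50 = 300
  stock rod 5: 200 + 100 = 300
  stock rod 6: 200 + 100 = 300
  stock rod 7: 200 = 200
  stock rod 8: 200 = 200
Every load is within 325 cm, so 8 stock rods suffice.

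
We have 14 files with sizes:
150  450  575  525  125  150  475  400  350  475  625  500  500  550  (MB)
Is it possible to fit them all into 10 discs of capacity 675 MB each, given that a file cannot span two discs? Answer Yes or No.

Total = 5850 MB; ⌈5850/675⌉ = 9.
11 files each exceed half the capacity and cannot share a disc, forcing at least 11 discs.
At least 11 discs are required, but only 10 are allowed.

No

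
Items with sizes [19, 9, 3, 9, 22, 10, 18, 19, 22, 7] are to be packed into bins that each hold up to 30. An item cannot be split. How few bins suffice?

5

Total = 22 + 22 + 19 + 19 + 18 + 10 + 9 + 9 + 7 + 3 = 138.
Lower bound: ⌈138/30⌉ = 5 bins.
A packing using 5 bins:
  bin 1: 22 + 7 = 29
  bin 2: 22 + 3 = 25
  bin 3: 19 + 10 = 29
  bin 4: 19 + 9 = 28
  bin 5: 18 + 9 = 27
This matches the lower bound, so 5 is optimal.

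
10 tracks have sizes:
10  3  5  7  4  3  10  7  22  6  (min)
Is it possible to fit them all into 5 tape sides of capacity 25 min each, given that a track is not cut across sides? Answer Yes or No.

A valid assignment using 4 tape sides:
  side 1: 22 + 3 = 25
  side 2: 10 + 10 + 5 = 25
  side 3: 7 + 7 + 6 + 4 = 24
  side 4: 3 = 3
That uses only 4 ≤ 5, so 5 tape sides are enough.

Yes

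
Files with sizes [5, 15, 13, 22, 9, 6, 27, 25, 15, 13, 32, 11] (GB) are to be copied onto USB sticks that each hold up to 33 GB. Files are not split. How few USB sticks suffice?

Total = 32 + 27 + 25 + 22 + 15 + 15 + 13 + 13 + 11 + 9 + 6 + 5 = 193 GB.
Lower bound: ⌈193/33⌉ = 6 USB sticks.
A packing using 7 USB sticks:
  USB stick 1: 32 = 32
  USB stick 2: 27 + 6 = 33
  USB stick 3: 25 + 5 = 30
  USB stick 4: 22 + 11 = 33
  USB stick 5: 15 + 15 = 30
  USB stick 6: 13 + 13 = 26
  USB stick 7: 9 = 9
No arrangement into 6 USB sticks stays within capacity, so 7 is optimal.

7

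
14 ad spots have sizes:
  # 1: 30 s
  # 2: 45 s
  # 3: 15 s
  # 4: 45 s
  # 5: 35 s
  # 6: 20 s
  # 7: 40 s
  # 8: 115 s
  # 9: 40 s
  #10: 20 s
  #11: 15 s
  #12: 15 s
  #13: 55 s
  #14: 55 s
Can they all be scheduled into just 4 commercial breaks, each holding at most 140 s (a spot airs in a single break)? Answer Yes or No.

A valid assignment using 4 commercial breaks:
  break 1: 115 + 20 = 135
  break 2: 55 + 55 + 30 = 140
  break 3: 45 + 45 + 40 = 130
  break 4: 40 + 35 + 20 + 15 + 15 + 15 = 140
Every load is within 140 s, so 4 commercial breaks suffice.

Yes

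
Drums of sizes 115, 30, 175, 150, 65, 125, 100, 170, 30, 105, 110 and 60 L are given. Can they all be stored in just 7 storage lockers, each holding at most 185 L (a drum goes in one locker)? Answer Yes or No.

Total = 1235 L; ⌈1235/185⌉ = 7.
8 drums each exceed half the capacity and cannot share a locker, forcing at least 8 storage lockers.
At least 8 storage lockers are required, but only 7 are allowed.

No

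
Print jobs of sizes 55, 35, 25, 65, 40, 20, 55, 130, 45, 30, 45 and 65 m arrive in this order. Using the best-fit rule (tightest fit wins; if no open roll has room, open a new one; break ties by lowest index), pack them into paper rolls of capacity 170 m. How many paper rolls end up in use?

4

  55 → roll 1 (new)  [load 55/170]
  35 → roll 1  [load 90/170]
  25 → roll 1  [load 115/170]
  65 → roll 2 (new)  [load 65/170]
  40 → roll 1  [load 155/170]
  20 → roll 2  [load 85/170]
  55 → roll 2  [load 140/170]
  130 → roll 3 (new)  [load 130/170]
  45 → roll 4 (new)  [load 45/170]
  30 → roll 2  [load 170/170]
  45 → roll 4  [load 90/170]
  65 → roll 4  [load 155/170]
4 paper rolls opened.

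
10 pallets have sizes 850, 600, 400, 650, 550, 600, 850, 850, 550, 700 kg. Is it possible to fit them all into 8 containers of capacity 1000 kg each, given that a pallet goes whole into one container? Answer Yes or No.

No

Total = 6600 kg; ⌈6600/1000⌉ = 7.
9 pallets each exceed half the capacity and cannot share a container, forcing at least 9 containers.
At least 9 containers are required, but only 8 are allowed.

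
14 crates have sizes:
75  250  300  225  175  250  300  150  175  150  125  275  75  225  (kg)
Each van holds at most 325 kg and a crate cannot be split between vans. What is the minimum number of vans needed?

10

Total = 300 + 300 + 275 + 250 + 250 + 225 + 225 + 175 + 175 + 150 + 150 + 125 + 75 + 75 = 2750 kg.
Lower bound: ⌈2750/325⌉ = 9 vans.
A packing using 10 vans:
  van 1: 300 = 300
  van 2: 300 = 300
  van 3: 275 = 275
  van 4: 250 + 75 = 325
  van 5: 250 + 75 = 325
  van 6: 225 = 225
  van 7: 225 = 225
  van 8: 175 + 150 = 325
  van 9: 175 + 150 = 325
  van 10: 125 = 125
No arrangement into 9 vans stays within capacity, so 10 is optimal.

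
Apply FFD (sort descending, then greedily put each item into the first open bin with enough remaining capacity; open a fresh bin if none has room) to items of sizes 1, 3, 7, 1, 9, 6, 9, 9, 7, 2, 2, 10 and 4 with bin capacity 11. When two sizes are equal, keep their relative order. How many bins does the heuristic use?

7

Sorted descending: 10, 9, 9, 9, 7, 7, 6, 4, 3, 2, 2, 1, 1.
  10 → bin 1 (new)  [load 10/11]
  9 → bin 2 (new)  [load 9/11]
  9 → bin 3 (new)  [load 9/11]
  9 → bin 4 (new)  [load 9/11]
  7 → bin 5 (new)  [load 7/11]
  7 → bin 6 (new)  [load 7/11]
  6 → bin 7 (new)  [load 6/11]
  4 → bin 5  [load 11/11]
  3 → bin 6  [load 10/11]
  2 → bin 2  [load 11/11]
  2 → bin 3  [load 11/11]
  1 → bin 1  [load 11/11]
  1 → bin 4  [load 10/11]
7 bins opened.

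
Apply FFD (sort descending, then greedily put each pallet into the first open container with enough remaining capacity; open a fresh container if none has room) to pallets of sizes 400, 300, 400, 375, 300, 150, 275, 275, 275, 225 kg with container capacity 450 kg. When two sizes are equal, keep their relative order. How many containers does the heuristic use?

Sorted descending: 400, 400, 375, 300, 300, 275, 275, 275, 225, 150.
  400 → container 1 (new)  [load 400/450]
  400 → container 2 (new)  [load 400/450]
  375 → container 3 (new)  [load 375/450]
  300 → container 4 (new)  [load 300/450]
  300 → container 5 (new)  [load 300/450]
  275 → container 6 (new)  [load 275/450]
  275 → container 7 (new)  [load 275/450]
  275 → container 8 (new)  [load 275/450]
  225 → container 9 (new)  [load 225/450]
  150 → container 4  [load 450/450]
9 containers opened.

9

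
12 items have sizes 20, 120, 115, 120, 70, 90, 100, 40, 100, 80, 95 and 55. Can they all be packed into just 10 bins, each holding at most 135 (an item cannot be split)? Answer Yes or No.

Yes

A valid assignment using 9 bins:
  bin 1: 120 = 120
  bin 2: 120 = 120
  bin 3: 115 + 20 = 135
  bin 4: 100 = 100
  bin 5: 100 = 100
  bin 6: 95 + 40 = 135
  bin 7: 90 = 90
  bin 8: 80 + 55 = 135
  bin 9: 70 = 70
That uses only 9 ≤ 10, so 10 bins are enough.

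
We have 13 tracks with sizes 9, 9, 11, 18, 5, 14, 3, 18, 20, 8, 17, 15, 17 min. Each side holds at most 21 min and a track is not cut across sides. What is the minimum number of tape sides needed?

9

Total = 20 + 18 + 18 + 17 + 17 + 15 + 14 + 11 + 9 + 9 + 8 + 5 + 3 = 164 min.
Lower bound: ⌈164/21⌉ = 8 tape sides.
A packing using 9 tape sides:
  side 1: 20 = 20
  side 2: 18 + 3 = 21
  side 3: 18 = 18
  side 4: 17 = 17
  side 5: 17 = 17
  side 6: 15 + 5 = 20
  side 7: 14 = 14
  side 8: 11 + 9 = 20
  side 9: 9 + 8 = 17
No arrangement into 8 tape sides stays within capacity, so 9 is optimal.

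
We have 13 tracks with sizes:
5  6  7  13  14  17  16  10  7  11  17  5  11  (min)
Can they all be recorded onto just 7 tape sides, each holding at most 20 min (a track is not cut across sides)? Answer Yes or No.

Total = 139 min; ⌈139/20⌉ = 7.
The bound of 7 does not rule out 7, but exhaustive search shows no assignment into 7 tape sides of capacity 20 min exists — the minimum is 8.

No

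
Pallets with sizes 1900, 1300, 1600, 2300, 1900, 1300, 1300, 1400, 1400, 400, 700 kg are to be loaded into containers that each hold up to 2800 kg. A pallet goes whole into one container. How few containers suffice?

7

Total = 2300 + 1900 + 1900 + 1600 + 1400 + 1400 + 1300 + 1300 + 1300 + 700 + 400 = 15500 kg.
Lower bound: ⌈15500/2800⌉ = 6 containers.
A packing using 7 containers:
  container 1: 2300 + 400 = 2700
  container 2: 1900 + 700 = 2600
  container 3: 1900 = 1900
  container 4: 1600 = 1600
  container 5: 1400 + 1400 = 2800
  container 6: 1300 + 1300 = 2600
  container 7: 1300 = 1300
No arrangement into 6 containers stays within capacity, so 7 is optimal.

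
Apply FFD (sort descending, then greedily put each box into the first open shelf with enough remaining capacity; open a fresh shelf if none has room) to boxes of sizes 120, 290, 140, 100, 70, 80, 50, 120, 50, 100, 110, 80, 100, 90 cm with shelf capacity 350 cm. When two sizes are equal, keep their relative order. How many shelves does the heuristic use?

Sorted descending: 290, 140, 120, 120, 110, 100, 100, 100, 90, 80, 80, 70, 50, 50.
  290 → shelf 1 (new)  [load 290/350]
  140 → shelf 2 (new)  [load 140/350]
  120 → shelf 2  [load 260/350]
  120 → shelf 3 (new)  [load 120/350]
  110 → shelf 3  [load 230/350]
  100 → shelf 3  [load 330/350]
  100 → shelf 4 (new)  [load 100/350]
  100 → shelf 4  [load 200/350]
  90 → shelf 2  [load 350/350]
  80 → shelf 4  [load 280/350]
  80 → shelf 5 (new)  [load 80/350]
  70 → shelf 4  [load 350/350]
  50 → shelf 1  [load 340/350]
  50 → shelf 5  [load 130/350]
5 shelves opened.

5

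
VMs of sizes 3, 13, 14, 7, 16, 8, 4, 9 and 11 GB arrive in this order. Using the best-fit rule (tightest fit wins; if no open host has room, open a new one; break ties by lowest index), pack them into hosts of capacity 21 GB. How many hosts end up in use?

  3 → host 1 (new)  [load 3/21]
  13 → host 1  [load 16/21]
  14 → host 2 (new)  [load 14/21]
  7 → host 2  [load 21/21]
  16 → host 3 (new)  [load 16/21]
  8 → host 4 (new)  [load 8/21]
  4 → host 1  [load 20/21]
  9 → host 4  [load 17/21]
  11 → host 5 (new)  [load 11/21]
5 hosts opened.

5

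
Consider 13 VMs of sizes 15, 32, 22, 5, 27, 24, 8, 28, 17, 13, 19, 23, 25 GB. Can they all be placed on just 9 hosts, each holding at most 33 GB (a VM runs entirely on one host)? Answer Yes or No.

Yes

A valid assignment using 9 hosts:
  host 1: 32 = 32
  host 2: 28 + 5 = 33
  host 3: 27 = 27
  host 4: 25 + 8 = 33
  host 5: 24 = 24
  host 6: 23 = 23
  host 7: 22 = 22
  host 8: 19 + 13 = 32
  host 9: 17 + 15 = 32
Every load is within 33 GB, so 9 hosts suffice.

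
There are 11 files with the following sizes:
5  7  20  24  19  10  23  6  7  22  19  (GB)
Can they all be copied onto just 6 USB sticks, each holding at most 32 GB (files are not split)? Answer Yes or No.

A valid assignment using 6 USB sticks:
  USB stick 1: 24 + 7 = 31
  USB stick 2: 23 + 7 = 30
  USB stick 3: 22 + 10 = 32
  USB stick 4: 20 + 6 + 5 = 31
  USB stick 5: 19 = 19
  USB stick 6: 19 = 19
Every load is within 32 GB, so 6 USB sticks suffice.

Yes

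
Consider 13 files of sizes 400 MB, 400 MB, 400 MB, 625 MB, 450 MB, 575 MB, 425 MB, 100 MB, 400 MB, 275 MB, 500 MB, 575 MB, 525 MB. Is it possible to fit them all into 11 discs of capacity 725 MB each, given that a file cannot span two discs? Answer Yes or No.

Yes

A valid assignment using 11 discs:
  disc 1: 625 + 100 = 725
  disc 2: 575 = 575
  disc 3: 575 = 575
  disc 4: 525 = 525
  disc 5: 500 = 500
  disc 6: 450 + 275 = 725
  disc 7: 425 = 425
  disc 8: 400 = 400
  disc 9: 400 = 400
  disc 10: 400 = 400
  disc 11: 400 = 400
Every load is within 725 MB, so 11 discs suffice.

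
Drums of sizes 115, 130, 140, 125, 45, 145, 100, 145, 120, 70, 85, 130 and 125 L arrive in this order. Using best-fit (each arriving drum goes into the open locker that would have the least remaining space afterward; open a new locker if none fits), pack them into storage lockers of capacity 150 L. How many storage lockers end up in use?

  115 → locker 1 (new)  [load 115/150]
  130 → locker 2 (new)  [load 130/150]
  140 → locker 3 (new)  [load 140/150]
  125 → locker 4 (new)  [load 125/150]
  45 → locker 5 (new)  [load 45/150]
  145 → locker 6 (new)  [load 145/150]
  100 → locker 5  [load 145/150]
  145 → locker 7 (new)  [load 145/150]
  120 → locker 8 (new)  [load 120/150]
  70 → locker 9 (new)  [load 70/150]
  85 → locker 10 (new)  [load 85/150]
  130 → locker 11 (new)  [load 130/150]
  125 → locker 12 (new)  [load 125/150]
12 storage lockers opened.

12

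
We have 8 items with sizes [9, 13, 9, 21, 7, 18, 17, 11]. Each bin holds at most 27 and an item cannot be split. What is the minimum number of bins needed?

Total = 21 + 18 + 17 + 13 + 11 + 9 + 9 + 7 = 105.
Lower bound: ⌈105/27⌉ = 4 bins.
A packing using 5 bins:
  bin 1: 21 = 21
  bin 2: 18 + 9 = 27
  bin 3: 17 + 9 = 26
  bin 4: 13 + 11 = 24
  bin 5: 7 = 7
No arrangement into 4 bins stays within capacity, so 5 is optimal.

5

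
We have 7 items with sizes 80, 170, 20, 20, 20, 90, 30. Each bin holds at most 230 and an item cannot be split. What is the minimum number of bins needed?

2

Total = 170 + 90 + 80 + 30 + 20 + 20 + 20 = 430.
Lower bound: ⌈430/230⌉ = 2 bins.
A packing using 2 bins:
  bin 1: 170 + 30 + 20 = 220
  bin 2: 90 + 80 + 20 + 20 = 210
This matches the lower bound, so 2 is optimal.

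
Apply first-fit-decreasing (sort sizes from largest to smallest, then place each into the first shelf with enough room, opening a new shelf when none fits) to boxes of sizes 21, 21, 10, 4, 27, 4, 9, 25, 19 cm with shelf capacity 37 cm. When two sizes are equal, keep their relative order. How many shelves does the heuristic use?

Sorted descending: 27, 25, 21, 21, 19, 10, 9, 4, 4.
  27 → shelf 1 (new)  [load 27/37]
  25 → shelf 2 (new)  [load 25/37]
  21 → shelf 3 (new)  [load 21/37]
  21 → shelf 4 (new)  [load 21/37]
  19 → shelf 5 (new)  [load 19/37]
  10 → shelf 1  [load 37/37]
  9 → shelf 2  [load 34/37]
  4 → shelf 3  [load 25/37]
  4 → shelf 3  [load 29/37]
5 shelves opened.

5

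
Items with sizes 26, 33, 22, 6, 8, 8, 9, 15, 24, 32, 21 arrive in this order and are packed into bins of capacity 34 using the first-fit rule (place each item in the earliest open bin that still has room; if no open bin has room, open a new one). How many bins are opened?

7

  26 → bin 1 (new)  [load 26/34]
  33 → bin 2 (new)  [load 33/34]
  22 → bin 3 (new)  [load 22/34]
  6 → bin 1  [load 32/34]
  8 → bin 3  [load 30/34]
  8 → bin 4 (new)  [load 8/34]
  9 → bin 4  [load 17/34]
  15 → bin 4  [load 32/34]
  24 → bin 5 (new)  [load 24/34]
  32 → bin 6 (new)  [load 32/34]
  21 → bin 7 (new)  [load 21/34]
7 bins opened.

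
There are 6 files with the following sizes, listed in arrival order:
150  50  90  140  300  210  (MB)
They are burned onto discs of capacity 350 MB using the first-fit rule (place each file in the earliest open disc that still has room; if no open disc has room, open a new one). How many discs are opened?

  150 → disc 1 (new)  [load 150/350]
  50 → disc 1  [load 200/350]
  90 → disc 1  [load 290/350]
  140 → disc 2 (new)  [load 140/350]
  300 → disc 3 (new)  [load 300/350]
  210 → disc 2  [load 350/350]
3 discs opened.

3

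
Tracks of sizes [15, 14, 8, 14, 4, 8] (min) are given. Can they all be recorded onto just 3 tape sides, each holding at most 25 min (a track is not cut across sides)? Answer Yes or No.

A valid assignment using 3 tape sides:
  side 1: 15 + 8 = 23
  side 2: 14 + 8 = 22
  side 3: 14 + 4 = 18
Every load is within 25 min, so 3 tape sides suffice.

Yes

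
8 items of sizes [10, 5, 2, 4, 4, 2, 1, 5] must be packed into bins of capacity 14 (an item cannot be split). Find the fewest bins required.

Total = 10 + 5 + 5 + 4 + 4 + 2 + 2 + 1 = 33.
Lower bound: ⌈33/14⌉ = 3 bins.
A packing using 3 bins:
  bin 1: 10 + 4 = 14
  bin 2: 5 + 5 + 4 = 14
  bin 3: 2 + 2 + 1 = 5
This matches the lower bound, so 3 is optimal.

3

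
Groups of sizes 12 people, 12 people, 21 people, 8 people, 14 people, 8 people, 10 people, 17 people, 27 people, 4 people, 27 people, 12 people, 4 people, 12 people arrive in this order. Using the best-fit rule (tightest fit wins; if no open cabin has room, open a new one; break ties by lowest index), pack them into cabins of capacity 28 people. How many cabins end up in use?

  12 → cabin 1 (new)  [load 12/28]
  12 → cabin 1  [load 24/28]
  21 → cabin 2 (new)  [load 21/28]
  8 → cabin 3 (new)  [load 8/28]
  14 → cabin 3  [load 22/28]
  8 → cabin 4 (new)  [load 8/28]
  10 → cabin 4  [load 18/28]
  17 → cabin 5 (new)  [load 17/28]
  27 → cabin 6 (new)  [load 27/28]
  4 → cabin 1  [load 28/28]
  27 → cabin 7 (new)  [load 27/28]
  12 → cabin 8 (new)  [load 12/28]
  4 → cabin 3  [load 26/28]
  12 → cabin 8  [load 24/28]
8 cabins opened.

8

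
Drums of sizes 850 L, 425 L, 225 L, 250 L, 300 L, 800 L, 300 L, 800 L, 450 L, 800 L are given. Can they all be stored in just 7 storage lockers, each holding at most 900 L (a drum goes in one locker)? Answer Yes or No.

Yes

A valid assignment using 7 storage lockers:
  locker 1: 850 = 850
  locker 2: 800 = 800
  locker 3: 800 = 800
  locker 4: 800 = 800
  locker 5: 450 + 425 = 875
  locker 6: 300 + 300 + 250 = 850
  locker 7: 225 = 225
Every load is within 900 L, so 7 storage lockers suffice.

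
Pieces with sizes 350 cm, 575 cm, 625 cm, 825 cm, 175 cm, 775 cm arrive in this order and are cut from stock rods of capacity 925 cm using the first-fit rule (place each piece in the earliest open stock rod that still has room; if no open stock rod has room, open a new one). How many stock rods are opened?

4

  350 → stock rod 1 (new)  [load 350/925]
  575 → stock rod 1  [load 925/925]
  625 → stock rod 2 (new)  [load 625/925]
  825 → stock rod 3 (new)  [load 825/925]
  175 → stock rod 2  [load 800/925]
  775 → stock rod 4 (new)  [load 775/925]
4 stock rods opened.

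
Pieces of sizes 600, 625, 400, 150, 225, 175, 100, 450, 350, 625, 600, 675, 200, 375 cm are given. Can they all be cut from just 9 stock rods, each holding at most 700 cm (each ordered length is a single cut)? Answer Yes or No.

Yes

A valid assignment using 9 stock rods:
  stock rod 1: 675 = 675
  stock rod 2: 625 = 625
  stock rod 3: 625 = 625
  stock rod 4: 600 + 100 = 700
  stock rod 5: 600 = 600
  stock rod 6: 450 + 225 = 675
  stock rod 7: 400 + 200 = 600
  stock rod 8: 375 + 175 + 150 = 700
  stock rod 9: 350 = 350
Every load is within 700 cm, so 9 stock rods suffice.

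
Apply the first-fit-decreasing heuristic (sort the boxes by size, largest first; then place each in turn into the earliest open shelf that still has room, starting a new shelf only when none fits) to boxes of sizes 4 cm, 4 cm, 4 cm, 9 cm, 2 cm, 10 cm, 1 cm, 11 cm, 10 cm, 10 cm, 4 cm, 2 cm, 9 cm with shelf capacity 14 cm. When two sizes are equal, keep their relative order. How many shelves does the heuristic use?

Sorted descending: 11, 10, 10, 10, 9, 9, 4, 4, 4, 4, 2, 2, 1.
  11 → shelf 1 (new)  [load 11/14]
  10 → shelf 2 (new)  [load 10/14]
  10 → shelf 3 (new)  [load 10/14]
  10 → shelf 4 (new)  [load 10/14]
  9 → shelf 5 (new)  [load 9/14]
  9 → shelf 6 (new)  [load 9/14]
  4 → shelf 2  [load 14/14]
  4 → shelf 3  [load 14/14]
  4 → shelf 4  [load 14/14]
  4 → shelf 5  [load 13/14]
  2 → shelf 1  [load 13/14]
  2 → shelf 6  [load 11/14]
  1 → shelf 1  [load 14/14]
6 shelves opened.

6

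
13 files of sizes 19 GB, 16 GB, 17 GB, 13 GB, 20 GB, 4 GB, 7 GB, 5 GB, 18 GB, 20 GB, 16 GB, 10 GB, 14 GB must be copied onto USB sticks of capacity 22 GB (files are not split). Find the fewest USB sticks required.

10

Total = 20 + 20 + 19 + 18 + 17 + 16 + 16 + 14 + 13 + 10 + 7 + 5 + 4 = 179 GB.
Lower bound: ⌈179/22⌉ = 9 USB sticks.
A packing using 10 USB sticks:
  USB stick 1: 20 = 20
  USB stick 2: 20 = 20
  USB stick 3: 19 = 19
  USB stick 4: 18 + 4 = 22
  USB stick 5: 17 + 5 = 22
  USB stick 6: 16 = 16
  USB stick 7: 16 = 16
  USB stick 8: 14 + 7 = 21
  USB stick 9: 13 = 13
  USB stick 10: 10 = 10
No arrangement into 9 USB sticks stays within capacity, so 10 is optimal.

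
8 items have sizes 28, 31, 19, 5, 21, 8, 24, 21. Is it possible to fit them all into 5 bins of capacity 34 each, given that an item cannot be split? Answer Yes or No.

Total = 157; ⌈157/34⌉ = 5.
6 items each exceed half the capacity and cannot share a bin, forcing at least 6 bins.
At least 6 bins are required, but only 5 are allowed.

No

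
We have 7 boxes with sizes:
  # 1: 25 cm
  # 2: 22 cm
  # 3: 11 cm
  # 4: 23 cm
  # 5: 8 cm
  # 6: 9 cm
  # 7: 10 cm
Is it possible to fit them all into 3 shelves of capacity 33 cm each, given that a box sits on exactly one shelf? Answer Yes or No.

No

Total = 108 cm; ⌈108/33⌉ = 4.
At least 4 shelves are required, but only 3 are allowed.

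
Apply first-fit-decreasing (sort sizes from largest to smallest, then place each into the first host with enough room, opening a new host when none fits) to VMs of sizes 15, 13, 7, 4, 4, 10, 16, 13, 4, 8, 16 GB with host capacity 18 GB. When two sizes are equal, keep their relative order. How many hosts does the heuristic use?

Sorted descending: 16, 16, 15, 13, 13, 10, 8, 7, 4, 4, 4.
  16 → host 1 (new)  [load 16/18]
  16 → host 2 (new)  [load 16/18]
  15 → host 3 (new)  [load 15/18]
  13 → host 4 (new)  [load 13/18]
  13 → host 5 (new)  [load 13/18]
  10 → host 6 (new)  [load 10/18]
  8 → host 6  [load 18/18]
  7 → host 7 (new)  [load 7/18]
  4 → host 4  [load 17/18]
  4 → host 5  [load 17/18]
  4 → host 7  [load 11/18]
7 hosts opened.

7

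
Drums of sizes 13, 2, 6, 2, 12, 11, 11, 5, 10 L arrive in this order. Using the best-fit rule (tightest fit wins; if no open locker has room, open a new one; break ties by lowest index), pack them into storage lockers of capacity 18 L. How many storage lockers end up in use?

  13 → locker 1 (new)  [load 13/18]
  2 → locker 1  [load 15/18]
  6 → locker 2 (new)  [load 6/18]
  2 → locker 1  [load 17/18]
  12 → locker 2  [load 18/18]
  11 → locker 3 (new)  [load 11/18]
  11 → locker 4 (new)  [load 11/18]
  5 → locker 3  [load 16/18]
  10 → locker 5 (new)  [load 10/18]
5 storage lockers opened.

5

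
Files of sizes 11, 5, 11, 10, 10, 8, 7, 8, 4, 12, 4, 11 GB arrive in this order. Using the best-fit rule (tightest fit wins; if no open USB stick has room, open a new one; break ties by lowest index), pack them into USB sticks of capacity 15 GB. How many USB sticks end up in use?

8

  11 → USB stick 1 (new)  [load 11/15]
  5 → USB stick 2 (new)  [load 5/15]
  11 → USB stick 3 (new)  [load 11/15]
  10 → USB stick 2  [load 15/15]
  10 → USB stick 4 (new)  [load 10/15]
  8 → USB stick 5 (new)  [load 8/15]
  7 → USB stick 5  [load 15/15]
  8 → USB stick 6 (new)  [load 8/15]
  4 → USB stick 1  [load 15/15]
  12 → USB stick 7 (new)  [load 12/15]
  4 → USB stick 3  [load 15/15]
  11 → USB stick 8 (new)  [load 11/15]
8 USB sticks opened.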